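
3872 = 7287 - 3415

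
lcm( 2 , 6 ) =6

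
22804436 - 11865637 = 10938799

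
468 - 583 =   -  115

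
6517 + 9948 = 16465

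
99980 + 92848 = 192828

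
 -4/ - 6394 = 2/3197 = 0.00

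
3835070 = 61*62870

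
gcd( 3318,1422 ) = 474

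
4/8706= 2/4353 = 0.00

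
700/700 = 1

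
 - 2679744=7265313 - 9945057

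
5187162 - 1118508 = 4068654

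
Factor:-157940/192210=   -2^1 * 3^(-1) * 43^(-1 )*53^1=-106/129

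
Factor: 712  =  2^3*89^1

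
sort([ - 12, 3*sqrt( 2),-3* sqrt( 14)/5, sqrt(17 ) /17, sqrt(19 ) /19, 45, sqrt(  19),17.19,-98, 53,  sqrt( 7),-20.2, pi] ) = [- 98, - 20.2,-12, - 3*sqrt( 14)/5,sqrt(19 ) /19, sqrt( 17 )/17, sqrt(7 ), pi, 3*sqrt ( 2 ), sqrt( 19 ),17.19,45,53 ]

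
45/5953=45/5953= 0.01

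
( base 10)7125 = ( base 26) AE1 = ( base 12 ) 4159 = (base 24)C8L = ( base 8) 15725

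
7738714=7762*997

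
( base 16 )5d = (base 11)85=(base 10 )93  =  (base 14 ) 69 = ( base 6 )233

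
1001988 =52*19269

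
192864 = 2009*96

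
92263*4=369052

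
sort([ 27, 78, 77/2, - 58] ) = [ - 58, 27, 77/2,78]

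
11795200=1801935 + 9993265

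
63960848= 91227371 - 27266523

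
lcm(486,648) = 1944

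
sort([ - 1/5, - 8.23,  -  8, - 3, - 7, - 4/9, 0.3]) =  [ - 8.23, - 8,-7, - 3, - 4/9, -1/5,0.3]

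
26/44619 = 26/44619 = 0.00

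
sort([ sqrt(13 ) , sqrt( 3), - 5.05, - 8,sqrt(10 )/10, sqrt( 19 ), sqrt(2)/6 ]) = [ - 8, - 5.05, sqrt(2)/6,sqrt (10)/10 , sqrt( 3),sqrt( 13),sqrt (19) ] 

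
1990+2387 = 4377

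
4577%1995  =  587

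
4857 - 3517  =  1340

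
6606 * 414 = 2734884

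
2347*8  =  18776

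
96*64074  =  6151104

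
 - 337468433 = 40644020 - 378112453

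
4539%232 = 131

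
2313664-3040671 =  - 727007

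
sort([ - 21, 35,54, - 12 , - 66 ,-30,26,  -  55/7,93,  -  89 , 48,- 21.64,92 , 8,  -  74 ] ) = [ - 89, - 74,- 66,-30, - 21.64, - 21,- 12,-55/7,8 , 26,35,48,54,92, 93] 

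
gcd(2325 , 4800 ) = 75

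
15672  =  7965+7707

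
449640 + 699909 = 1149549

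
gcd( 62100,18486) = 18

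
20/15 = 4/3  =  1.33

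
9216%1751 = 461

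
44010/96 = 7335/16 = 458.44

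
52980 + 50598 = 103578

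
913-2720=  -  1807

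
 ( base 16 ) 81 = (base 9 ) 153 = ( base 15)89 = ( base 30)49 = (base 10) 129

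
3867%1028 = 783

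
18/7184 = 9/3592 = 0.00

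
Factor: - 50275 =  - 5^2*2011^1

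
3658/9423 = 3658/9423 = 0.39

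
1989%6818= 1989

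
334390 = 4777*70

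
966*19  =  18354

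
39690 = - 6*(-6615)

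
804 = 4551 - 3747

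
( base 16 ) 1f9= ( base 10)505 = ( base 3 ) 200201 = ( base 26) jb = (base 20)155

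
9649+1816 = 11465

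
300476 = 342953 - 42477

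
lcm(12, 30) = 60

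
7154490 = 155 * 46158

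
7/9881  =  7/9881 = 0.00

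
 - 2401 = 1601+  - 4002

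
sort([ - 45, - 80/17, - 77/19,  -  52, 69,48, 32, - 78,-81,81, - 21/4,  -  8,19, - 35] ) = [ - 81,- 78,-52, - 45, -35, - 8,  -  21/4, - 80/17, - 77/19, 19,32,48,69,81] 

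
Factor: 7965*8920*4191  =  297761329800 = 2^3*3^4 * 5^2 * 11^1*  59^1*127^1*223^1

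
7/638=7/638=0.01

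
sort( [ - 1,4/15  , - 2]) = [ - 2,-1, 4/15]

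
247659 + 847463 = 1095122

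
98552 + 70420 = 168972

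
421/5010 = 421/5010 =0.08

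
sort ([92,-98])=[-98 , 92 ] 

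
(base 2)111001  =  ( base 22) 2D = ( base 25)27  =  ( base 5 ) 212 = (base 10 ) 57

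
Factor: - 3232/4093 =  - 2^5*101^1*4093^ ( - 1 )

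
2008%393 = 43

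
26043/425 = 26043/425 = 61.28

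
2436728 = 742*3284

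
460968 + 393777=854745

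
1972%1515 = 457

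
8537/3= 8537/3 = 2845.67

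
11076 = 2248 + 8828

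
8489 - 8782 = - 293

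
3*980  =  2940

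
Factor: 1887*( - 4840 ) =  - 9133080 = -2^3*3^1*5^1*11^2*17^1*37^1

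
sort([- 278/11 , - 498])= [-498, - 278/11] 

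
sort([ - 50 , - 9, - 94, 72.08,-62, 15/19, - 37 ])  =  [-94,-62, - 50, -37,  -  9, 15/19,  72.08 ]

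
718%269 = 180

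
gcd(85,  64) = 1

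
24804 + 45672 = 70476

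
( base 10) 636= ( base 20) 1bg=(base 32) js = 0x27C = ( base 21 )196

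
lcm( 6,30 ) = 30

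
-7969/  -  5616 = 1 + 181/432= 1.42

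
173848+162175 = 336023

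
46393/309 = 150 + 43/309 =150.14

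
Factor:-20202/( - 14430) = 5^( - 1 )*7^1 = 7/5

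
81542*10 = 815420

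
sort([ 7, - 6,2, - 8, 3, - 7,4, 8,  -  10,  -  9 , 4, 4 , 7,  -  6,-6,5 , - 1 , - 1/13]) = [  -  10, - 9,-8,-7, - 6, - 6, - 6,-1, - 1/13, 2 , 3,4, 4,  4,5,7 , 7, 8 ] 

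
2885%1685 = 1200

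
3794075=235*16145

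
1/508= 1/508 =0.00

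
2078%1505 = 573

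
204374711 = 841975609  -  637600898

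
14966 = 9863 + 5103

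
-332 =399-731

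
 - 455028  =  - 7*65004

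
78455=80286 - 1831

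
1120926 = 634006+486920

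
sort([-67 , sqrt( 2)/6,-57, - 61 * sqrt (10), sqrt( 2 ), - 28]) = [-61 * sqrt ( 10), - 67,  -  57, - 28 , sqrt(2 ) /6,sqrt (2 ) ] 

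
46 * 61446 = 2826516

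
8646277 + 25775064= 34421341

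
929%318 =293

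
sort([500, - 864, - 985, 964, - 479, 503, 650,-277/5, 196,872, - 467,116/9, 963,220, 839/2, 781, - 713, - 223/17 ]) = [ - 985, - 864, - 713, - 479, - 467, - 277/5,  -  223/17, 116/9,196,  220,839/2 , 500, 503,  650,  781, 872, 963,964 ] 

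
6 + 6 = 12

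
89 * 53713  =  4780457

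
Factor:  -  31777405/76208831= -5^1 * 11^1*19^1*47^1*89^( - 1)*647^1*856279^ ( - 1) 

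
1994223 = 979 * 2037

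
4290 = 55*78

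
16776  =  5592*3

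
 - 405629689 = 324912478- 730542167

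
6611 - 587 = 6024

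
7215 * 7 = 50505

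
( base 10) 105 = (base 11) 96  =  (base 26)41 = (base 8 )151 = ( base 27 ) 3o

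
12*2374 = 28488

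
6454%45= 19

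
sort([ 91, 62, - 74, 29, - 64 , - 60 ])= [-74,-64,-60,29, 62, 91]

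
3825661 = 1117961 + 2707700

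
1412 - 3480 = -2068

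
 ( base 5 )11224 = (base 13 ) 4a8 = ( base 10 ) 814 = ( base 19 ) 24G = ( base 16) 32e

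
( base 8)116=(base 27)2O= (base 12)66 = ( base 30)2i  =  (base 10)78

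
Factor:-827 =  - 827^1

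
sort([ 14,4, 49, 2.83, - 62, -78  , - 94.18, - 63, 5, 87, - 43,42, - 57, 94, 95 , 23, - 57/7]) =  [ - 94.18 , - 78, - 63, - 62, - 57, - 43, - 57/7 , 2.83, 4, 5, 14, 23,42, 49, 87, 94,95] 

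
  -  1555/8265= -311/1653 = -  0.19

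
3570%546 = 294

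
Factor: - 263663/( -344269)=19^1*13877^1*  344269^(-1)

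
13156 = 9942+3214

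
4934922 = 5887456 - 952534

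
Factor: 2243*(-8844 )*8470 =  - 168020169240 = - 2^3*3^1 * 5^1*7^1*11^3*67^1*2243^1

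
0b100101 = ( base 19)1i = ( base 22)1F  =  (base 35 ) 12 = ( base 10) 37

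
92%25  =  17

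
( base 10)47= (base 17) 2d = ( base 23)21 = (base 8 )57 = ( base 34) 1d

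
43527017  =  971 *44827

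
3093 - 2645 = 448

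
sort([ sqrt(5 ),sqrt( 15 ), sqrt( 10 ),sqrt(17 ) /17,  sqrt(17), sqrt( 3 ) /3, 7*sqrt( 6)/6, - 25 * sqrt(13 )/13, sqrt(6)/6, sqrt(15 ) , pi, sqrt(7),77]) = [ - 25*sqrt(13 )/13,  sqrt(17) /17,sqrt(6)/6, sqrt( 3) /3, sqrt(5), sqrt( 7) , 7 * sqrt( 6 ) /6,pi , sqrt(10 ), sqrt( 15 ) , sqrt(15 ) , sqrt(17 ),77]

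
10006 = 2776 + 7230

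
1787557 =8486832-6699275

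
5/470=1/94 = 0.01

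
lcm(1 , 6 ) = 6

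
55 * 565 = 31075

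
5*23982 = 119910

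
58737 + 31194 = 89931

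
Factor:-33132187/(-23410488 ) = 2^( - 3 )*3^(  -  1 )*11^1*191^(- 1)*5107^ ( - 1)* 3012017^1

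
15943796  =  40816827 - 24873031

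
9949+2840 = 12789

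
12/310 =6/155=0.04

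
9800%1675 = 1425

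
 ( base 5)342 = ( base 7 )166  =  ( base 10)97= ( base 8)141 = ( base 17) 5c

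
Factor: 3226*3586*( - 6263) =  - 72453114668= -2^2*11^1*163^1*1613^1* 6263^1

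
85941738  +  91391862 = 177333600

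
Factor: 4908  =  2^2*3^1*409^1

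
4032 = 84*48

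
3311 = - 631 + 3942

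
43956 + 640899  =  684855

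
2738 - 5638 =-2900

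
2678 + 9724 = 12402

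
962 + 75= 1037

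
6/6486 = 1/1081 = 0.00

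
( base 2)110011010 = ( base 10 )410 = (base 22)IE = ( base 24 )H2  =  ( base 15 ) 1c5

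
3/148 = 3/148 =0.02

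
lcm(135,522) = 7830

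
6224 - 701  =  5523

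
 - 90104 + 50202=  - 39902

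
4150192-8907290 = -4757098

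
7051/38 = 185 + 21/38 = 185.55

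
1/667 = 1/667 = 0.00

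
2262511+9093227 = 11355738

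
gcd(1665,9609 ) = 3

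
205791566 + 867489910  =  1073281476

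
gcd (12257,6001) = 17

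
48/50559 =16/16853 = 0.00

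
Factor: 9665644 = 2^2 * 47^1 * 51413^1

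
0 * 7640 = 0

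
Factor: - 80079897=  -  3^1*26693299^1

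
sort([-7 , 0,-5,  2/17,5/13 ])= [ - 7, -5, 0  ,  2/17, 5/13 ] 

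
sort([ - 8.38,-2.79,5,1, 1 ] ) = [ - 8.38, - 2.79,1, 1 , 5]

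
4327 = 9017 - 4690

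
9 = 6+3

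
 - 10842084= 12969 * (-836)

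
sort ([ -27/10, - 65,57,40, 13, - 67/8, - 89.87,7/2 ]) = [ - 89.87, - 65, - 67/8, - 27/10, 7/2 , 13, 40,57]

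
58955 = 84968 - 26013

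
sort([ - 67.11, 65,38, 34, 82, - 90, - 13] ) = [ - 90, - 67.11, -13,34 , 38,65, 82]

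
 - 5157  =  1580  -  6737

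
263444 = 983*268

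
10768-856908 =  - 846140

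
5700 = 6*950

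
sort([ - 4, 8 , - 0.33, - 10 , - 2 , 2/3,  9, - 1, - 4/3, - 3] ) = [ - 10, - 4, - 3, - 2,-4/3, - 1, - 0.33,2/3, 8, 9 ] 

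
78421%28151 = 22119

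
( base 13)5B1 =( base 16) 3dd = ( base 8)1735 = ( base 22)20L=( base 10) 989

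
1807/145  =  1807/145 = 12.46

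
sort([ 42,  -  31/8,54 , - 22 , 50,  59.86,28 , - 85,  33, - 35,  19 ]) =[ - 85, - 35,  -  22,-31/8, 19 , 28,33,42,50,54,59.86] 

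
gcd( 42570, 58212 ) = 198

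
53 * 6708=355524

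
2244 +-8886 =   -  6642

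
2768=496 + 2272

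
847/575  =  1+ 272/575 = 1.47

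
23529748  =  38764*607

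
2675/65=41  +  2/13 = 41.15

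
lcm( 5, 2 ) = 10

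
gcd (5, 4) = 1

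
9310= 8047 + 1263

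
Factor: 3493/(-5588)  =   - 2^( - 2)*7^1*11^(-1)*127^( - 1 )*499^1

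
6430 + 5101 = 11531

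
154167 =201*767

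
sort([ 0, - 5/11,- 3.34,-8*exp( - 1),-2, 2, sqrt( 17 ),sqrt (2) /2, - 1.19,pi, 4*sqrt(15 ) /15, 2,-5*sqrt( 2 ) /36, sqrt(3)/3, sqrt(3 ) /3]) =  [ - 3.34, - 8*exp( - 1 ), - 2, - 1.19, - 5/11, - 5*sqrt( 2 ) /36, 0,  sqrt (3)/3, sqrt(3) /3,sqrt (2 ) /2, 4*sqrt(15)/15, 2, 2,pi, sqrt (17)]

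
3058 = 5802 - 2744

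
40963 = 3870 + 37093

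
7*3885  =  27195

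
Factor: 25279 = 17^1 * 1487^1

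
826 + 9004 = 9830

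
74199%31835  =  10529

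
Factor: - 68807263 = - 7^1*653^1 * 15053^1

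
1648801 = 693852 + 954949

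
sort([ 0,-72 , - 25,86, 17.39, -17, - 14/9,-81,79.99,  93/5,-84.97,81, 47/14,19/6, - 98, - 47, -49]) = [-98,-84.97,- 81, - 72, - 49,-47, - 25, - 17,-14/9, 0, 19/6, 47/14,17.39, 93/5, 79.99,81, 86] 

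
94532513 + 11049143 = 105581656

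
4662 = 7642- 2980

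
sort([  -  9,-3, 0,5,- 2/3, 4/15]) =[ - 9, - 3, -2/3,0, 4/15,  5 ]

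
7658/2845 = 2 + 1968/2845= 2.69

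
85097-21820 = 63277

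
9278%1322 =24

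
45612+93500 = 139112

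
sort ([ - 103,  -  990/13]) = [ - 103, - 990/13] 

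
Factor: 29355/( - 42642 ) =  - 2^( - 1)*3^( - 1)*5^1*19^1  *  23^( - 1) = - 95/138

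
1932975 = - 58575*(-33)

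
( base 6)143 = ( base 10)63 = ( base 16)3F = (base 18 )39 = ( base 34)1T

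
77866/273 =285 + 61/273 = 285.22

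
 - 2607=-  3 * 869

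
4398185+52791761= 57189946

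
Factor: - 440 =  - 2^3*5^1*11^1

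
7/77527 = 7/77527 = 0.00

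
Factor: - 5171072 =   -  2^7*71^1*569^1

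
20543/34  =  20543/34=604.21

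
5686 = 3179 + 2507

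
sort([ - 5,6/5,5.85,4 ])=[ - 5,6/5 , 4, 5.85] 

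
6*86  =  516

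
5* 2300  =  11500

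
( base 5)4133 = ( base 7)1404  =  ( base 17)1EG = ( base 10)543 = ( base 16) 21F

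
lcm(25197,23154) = 856698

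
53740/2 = 26870 = 26870.00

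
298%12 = 10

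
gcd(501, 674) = 1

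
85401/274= 311 + 187/274 = 311.68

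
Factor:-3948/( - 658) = 2^1*3^1 =6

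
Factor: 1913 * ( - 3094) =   -  2^1 * 7^1*13^1*17^1*1913^1=- 5918822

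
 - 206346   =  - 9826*21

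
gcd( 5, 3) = 1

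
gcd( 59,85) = 1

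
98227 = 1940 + 96287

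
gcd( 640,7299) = 1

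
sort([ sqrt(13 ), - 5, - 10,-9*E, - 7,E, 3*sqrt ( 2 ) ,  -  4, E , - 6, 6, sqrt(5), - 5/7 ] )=[ - 9 * E, - 10, - 7, - 6,-5, - 4, - 5/7, sqrt( 5 ), E, E, sqrt( 13),  3 * sqrt( 2), 6]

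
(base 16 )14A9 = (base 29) 68B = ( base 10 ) 5289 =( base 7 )21264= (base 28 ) 6KP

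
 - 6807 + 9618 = 2811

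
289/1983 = 289/1983 = 0.15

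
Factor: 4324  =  2^2 *23^1*47^1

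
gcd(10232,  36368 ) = 8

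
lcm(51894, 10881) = 674622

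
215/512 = 215/512 = 0.42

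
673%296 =81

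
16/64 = 1/4 = 0.25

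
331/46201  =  331/46201 = 0.01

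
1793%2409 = 1793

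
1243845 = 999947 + 243898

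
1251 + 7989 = 9240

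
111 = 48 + 63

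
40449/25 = 40449/25 = 1617.96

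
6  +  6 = 12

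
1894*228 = 431832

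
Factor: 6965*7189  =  50071385 = 5^1*7^2*13^1* 79^1 * 199^1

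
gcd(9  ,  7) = 1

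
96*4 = 384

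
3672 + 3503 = 7175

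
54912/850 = 27456/425 = 64.60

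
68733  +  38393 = 107126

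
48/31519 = 48/31519 =0.00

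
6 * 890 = 5340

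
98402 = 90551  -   - 7851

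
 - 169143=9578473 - 9747616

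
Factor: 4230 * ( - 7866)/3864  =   - 2^( - 1)*3^3*5^1*7^( - 1 )*19^1*47^1 = -120555/14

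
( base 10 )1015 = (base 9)1347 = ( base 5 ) 13030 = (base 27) 1AG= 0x3F7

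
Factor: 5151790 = 2^1 * 5^1*7^1*73597^1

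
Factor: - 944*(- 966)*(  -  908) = -2^7*3^1 * 7^1*23^1*59^1  *  227^1 = - 828008832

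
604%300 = 4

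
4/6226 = 2/3113 = 0.00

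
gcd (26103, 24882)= 33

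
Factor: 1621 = 1621^1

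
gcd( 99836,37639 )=1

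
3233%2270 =963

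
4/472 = 1/118 = 0.01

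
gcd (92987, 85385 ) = 1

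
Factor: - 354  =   - 2^1 * 3^1*59^1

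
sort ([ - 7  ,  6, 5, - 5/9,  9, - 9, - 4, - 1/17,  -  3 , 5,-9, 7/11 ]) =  [ - 9, - 9,- 7, - 4,-3, - 5/9,-1/17, 7/11, 5,5,6,9]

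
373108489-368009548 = 5098941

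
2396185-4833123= -2436938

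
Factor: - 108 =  - 2^2*3^3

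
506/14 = 36 + 1/7 = 36.14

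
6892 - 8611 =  - 1719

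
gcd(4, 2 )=2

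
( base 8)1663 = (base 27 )182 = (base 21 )232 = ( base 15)432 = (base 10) 947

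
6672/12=556 = 556.00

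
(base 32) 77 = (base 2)11100111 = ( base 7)450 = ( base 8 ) 347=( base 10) 231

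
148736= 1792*83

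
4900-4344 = 556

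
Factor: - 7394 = - 2^1*  3697^1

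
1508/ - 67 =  - 23 + 33/67 = - 22.51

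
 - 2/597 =-1+595/597= - 0.00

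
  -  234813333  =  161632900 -396446233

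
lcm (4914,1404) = 9828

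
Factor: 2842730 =2^1*5^1 *11^1*43^1*601^1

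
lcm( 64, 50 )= 1600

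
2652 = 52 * 51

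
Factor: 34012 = 2^2 * 11^1 * 773^1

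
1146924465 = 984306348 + 162618117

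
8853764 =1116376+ 7737388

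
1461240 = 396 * 3690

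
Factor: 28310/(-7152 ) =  - 95/24 = -2^( - 3 )* 3^ ( -1 )*5^1*19^1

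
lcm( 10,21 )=210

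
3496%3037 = 459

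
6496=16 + 6480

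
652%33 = 25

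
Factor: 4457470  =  2^1 * 5^1*445747^1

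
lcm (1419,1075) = 35475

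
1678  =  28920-27242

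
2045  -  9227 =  - 7182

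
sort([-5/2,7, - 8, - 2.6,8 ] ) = [ - 8,- 2.6, - 5/2,7,8]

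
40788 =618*66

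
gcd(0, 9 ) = 9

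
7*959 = 6713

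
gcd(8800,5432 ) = 8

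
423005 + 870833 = 1293838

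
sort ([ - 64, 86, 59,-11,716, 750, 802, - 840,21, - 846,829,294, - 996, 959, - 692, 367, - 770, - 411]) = [ - 996, - 846 , - 840, - 770, - 692, - 411, - 64,-11,21,59,86,294,367, 716,750,802,829,959 ]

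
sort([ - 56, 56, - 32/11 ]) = [  -  56,  -  32/11, 56]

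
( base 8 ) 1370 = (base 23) 1a1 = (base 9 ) 1034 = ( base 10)760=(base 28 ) R4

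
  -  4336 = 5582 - 9918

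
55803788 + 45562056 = 101365844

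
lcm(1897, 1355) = 9485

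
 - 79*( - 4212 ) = 332748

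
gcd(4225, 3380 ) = 845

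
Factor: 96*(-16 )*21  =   - 32256  =  - 2^9 * 3^2*7^1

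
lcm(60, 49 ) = 2940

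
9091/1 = 9091 = 9091.00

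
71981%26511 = 18959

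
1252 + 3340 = 4592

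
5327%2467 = 393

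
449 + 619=1068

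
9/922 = 9/922 =0.01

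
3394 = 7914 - 4520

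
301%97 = 10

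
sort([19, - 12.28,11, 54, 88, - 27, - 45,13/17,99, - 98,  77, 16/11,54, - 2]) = [ - 98 , - 45, - 27, - 12.28, - 2 , 13/17,  16/11,11,  19,54,54,77 , 88, 99] 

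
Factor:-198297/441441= - 7^( - 3) * 13^( - 1)*2003^1 = -  2003/4459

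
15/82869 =5/27623 = 0.00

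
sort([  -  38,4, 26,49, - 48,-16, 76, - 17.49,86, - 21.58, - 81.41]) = [ - 81.41, - 48, - 38, - 21.58, - 17.49, - 16, 4, 26,49  ,  76,86]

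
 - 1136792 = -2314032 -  - 1177240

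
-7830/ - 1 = 7830/1 = 7830.00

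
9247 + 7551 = 16798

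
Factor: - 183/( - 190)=2^ ( - 1 )*3^1*5^(  -  1 )*19^( - 1)*61^1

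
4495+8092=12587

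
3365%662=55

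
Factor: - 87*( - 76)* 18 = 2^3  *  3^3 * 19^1*29^1 = 119016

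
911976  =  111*8216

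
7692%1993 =1713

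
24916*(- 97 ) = -2416852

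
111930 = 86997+24933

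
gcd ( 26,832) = 26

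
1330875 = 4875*273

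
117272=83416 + 33856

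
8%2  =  0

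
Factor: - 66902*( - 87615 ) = 5861618730= 2^1*3^3 *5^1  *  11^2*59^1*3041^1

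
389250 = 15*25950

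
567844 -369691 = 198153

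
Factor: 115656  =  2^3*3^1*61^1*79^1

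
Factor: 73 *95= 6935 = 5^1*19^1*73^1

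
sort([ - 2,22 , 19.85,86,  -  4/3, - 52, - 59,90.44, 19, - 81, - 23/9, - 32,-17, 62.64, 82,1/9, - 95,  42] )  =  [- 95, - 81,-59,-52, - 32, - 17, - 23/9,-2, - 4/3,1/9,  19, 19.85,22,  42,62.64,82,86,90.44]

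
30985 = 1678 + 29307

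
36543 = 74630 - 38087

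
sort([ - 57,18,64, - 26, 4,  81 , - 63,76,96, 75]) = [-63, - 57, - 26, 4,18, 64,75 , 76,81, 96]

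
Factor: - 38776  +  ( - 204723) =-41^1 * 5939^1 = - 243499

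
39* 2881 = 112359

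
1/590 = 1/590 =0.00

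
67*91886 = 6156362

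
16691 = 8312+8379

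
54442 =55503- 1061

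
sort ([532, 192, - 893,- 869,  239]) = [ - 893,  -  869,192 , 239,532 ]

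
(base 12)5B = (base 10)71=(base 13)56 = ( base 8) 107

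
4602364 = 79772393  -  75170029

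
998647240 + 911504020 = 1910151260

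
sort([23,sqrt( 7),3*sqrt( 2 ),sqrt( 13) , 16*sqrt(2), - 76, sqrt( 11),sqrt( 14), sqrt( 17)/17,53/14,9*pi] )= [  -  76, sqrt(17) /17, sqrt( 7), sqrt(11), sqrt(  13 ),sqrt(14),53/14,3*sqrt(2), 16*sqrt( 2 ), 23,9*pi] 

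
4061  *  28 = 113708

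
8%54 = 8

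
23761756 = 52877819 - 29116063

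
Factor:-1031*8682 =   -  2^1*3^1*1031^1 * 1447^1 = - 8951142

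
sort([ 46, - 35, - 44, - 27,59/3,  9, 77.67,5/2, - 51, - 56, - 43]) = [-56, - 51,  -  44, - 43, - 35,-27, 5/2, 9 , 59/3, 46, 77.67]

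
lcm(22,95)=2090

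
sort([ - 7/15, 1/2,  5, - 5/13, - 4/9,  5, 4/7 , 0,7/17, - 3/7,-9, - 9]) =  [-9,-9,-7/15 ,-4/9, - 3/7, - 5/13,0,7/17,1/2, 4/7,5,5]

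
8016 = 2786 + 5230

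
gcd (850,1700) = 850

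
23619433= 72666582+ - 49047149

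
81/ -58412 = -1+58331/58412 = -0.00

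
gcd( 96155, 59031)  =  1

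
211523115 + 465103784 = 676626899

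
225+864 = 1089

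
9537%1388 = 1209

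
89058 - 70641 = 18417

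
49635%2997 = 1683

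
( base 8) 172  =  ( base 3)11112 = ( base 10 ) 122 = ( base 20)62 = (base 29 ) 46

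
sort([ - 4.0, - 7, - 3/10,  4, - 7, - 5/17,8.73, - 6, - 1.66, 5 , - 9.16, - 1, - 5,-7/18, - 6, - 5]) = [ - 9.16, - 7, - 7,  -  6, - 6, - 5, - 5, - 4.0, - 1.66, - 1, - 7/18, - 3/10, - 5/17, 4,5, 8.73 ] 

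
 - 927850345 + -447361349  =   - 1375211694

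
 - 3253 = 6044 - 9297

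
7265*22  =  159830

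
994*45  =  44730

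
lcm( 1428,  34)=1428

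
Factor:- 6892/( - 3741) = 2^2*3^( - 1) * 29^( - 1)*43^( - 1)* 1723^1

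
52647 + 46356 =99003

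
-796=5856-6652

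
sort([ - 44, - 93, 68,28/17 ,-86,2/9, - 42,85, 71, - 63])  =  [ -93, - 86, - 63, - 44 , - 42, 2/9,28/17, 68,71,85]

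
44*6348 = 279312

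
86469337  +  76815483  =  163284820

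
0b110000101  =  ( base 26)EP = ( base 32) C5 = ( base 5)3024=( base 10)389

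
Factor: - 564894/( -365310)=317/205= 5^( - 1)*41^( - 1) *317^1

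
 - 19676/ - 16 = 4919/4 =1229.75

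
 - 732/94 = -366/47  =  -7.79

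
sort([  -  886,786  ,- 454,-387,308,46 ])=[ - 886, - 454, -387, 46, 308, 786]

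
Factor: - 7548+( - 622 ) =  - 2^1*5^1 * 19^1*43^1 = - 8170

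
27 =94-67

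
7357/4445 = 1 + 416/635 = 1.66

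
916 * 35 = 32060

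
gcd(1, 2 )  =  1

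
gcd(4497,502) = 1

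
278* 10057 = 2795846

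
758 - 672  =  86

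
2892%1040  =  812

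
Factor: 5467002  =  2^1 * 3^1*911167^1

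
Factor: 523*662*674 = 233356324 = 2^2 * 331^1*337^1* 523^1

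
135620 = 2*67810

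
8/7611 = 8/7611 = 0.00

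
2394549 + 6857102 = 9251651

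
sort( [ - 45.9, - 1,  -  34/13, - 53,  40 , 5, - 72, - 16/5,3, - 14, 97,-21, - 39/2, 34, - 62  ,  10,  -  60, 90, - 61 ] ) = [ -72,-62,-61, - 60, - 53,-45.9,-21, - 39/2,-14,-16/5,-34/13,-1,  3, 5, 10, 34, 40, 90,97] 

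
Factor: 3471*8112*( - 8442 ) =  - 2^5 *3^4*7^1*13^3* 67^1 *89^1 = -  237699300384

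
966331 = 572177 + 394154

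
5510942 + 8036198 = 13547140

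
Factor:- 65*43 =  - 5^1*13^1*43^1 = - 2795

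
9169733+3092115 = 12261848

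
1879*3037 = 5706523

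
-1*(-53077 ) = 53077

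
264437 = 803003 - 538566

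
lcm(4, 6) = 12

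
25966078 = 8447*3074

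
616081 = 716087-100006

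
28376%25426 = 2950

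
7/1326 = 7/1326=   0.01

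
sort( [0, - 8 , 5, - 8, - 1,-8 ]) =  [-8,  -  8, - 8, - 1,0,5 ]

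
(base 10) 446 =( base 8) 676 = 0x1BE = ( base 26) h4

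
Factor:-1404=- 2^2*3^3*13^1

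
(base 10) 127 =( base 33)3S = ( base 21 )61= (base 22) 5H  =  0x7f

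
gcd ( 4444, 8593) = 1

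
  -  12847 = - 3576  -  9271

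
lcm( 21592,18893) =151144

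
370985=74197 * 5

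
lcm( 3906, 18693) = 261702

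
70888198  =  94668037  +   - 23779839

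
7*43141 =301987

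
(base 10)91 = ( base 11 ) 83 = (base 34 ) 2n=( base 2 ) 1011011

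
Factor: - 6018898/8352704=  - 2^( - 5)*19^(-1)*31^1*193^1*503^1*6869^( - 1) =- 3009449/4176352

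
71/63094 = 71/63094 = 0.00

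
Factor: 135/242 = 2^( - 1)*3^3*5^1*11^( - 2)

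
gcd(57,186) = 3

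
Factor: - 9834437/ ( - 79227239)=7^( - 1)*13^ ( -1)*197^1*49921^1*870629^(-1)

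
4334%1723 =888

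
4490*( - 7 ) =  - 31430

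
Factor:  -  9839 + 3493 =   -  6346 = -2^1*19^1*167^1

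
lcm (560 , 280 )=560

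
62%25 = 12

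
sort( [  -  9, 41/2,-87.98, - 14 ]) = [ - 87.98, - 14, - 9,41/2]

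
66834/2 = 33417 = 33417.00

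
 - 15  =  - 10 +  - 5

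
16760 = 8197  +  8563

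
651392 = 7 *93056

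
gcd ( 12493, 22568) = 403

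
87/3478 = 87/3478 = 0.03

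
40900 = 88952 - 48052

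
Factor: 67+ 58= 5^3 = 125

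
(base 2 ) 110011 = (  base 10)51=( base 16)33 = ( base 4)303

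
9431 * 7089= 66856359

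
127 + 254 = 381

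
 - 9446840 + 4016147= - 5430693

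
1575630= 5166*305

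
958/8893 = 958/8893 = 0.11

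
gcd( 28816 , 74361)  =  1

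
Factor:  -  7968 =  - 2^5*3^1* 83^1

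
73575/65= 14715/13 = 1131.92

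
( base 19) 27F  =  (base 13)51C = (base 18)2c6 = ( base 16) 366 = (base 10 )870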